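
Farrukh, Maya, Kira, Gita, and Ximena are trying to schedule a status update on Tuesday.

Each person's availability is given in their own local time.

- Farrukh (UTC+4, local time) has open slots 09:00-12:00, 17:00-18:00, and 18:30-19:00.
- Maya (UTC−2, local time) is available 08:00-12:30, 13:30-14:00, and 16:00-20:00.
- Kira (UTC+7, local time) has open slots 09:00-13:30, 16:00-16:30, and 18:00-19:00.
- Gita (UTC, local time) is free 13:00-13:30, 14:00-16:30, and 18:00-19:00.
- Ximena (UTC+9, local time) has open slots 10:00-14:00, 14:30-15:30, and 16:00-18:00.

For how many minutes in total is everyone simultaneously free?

Farrukh → UTC: 05:00–08:00, 13:00–14:00, 14:30–15:00.
Maya → UTC: 10:00–14:30, 15:30–16:00, 18:00–22:00.
Kira → UTC: 02:00–06:30, 09:00–09:30, 11:00–12:00.
Gita → UTC: 13:00–13:30, 14:00–16:30, 18:00–19:00.
Ximena → UTC: 01:00–05:00, 05:30–06:30, 07:00–09:00.
Farrukh ∩ Maya: 13:00–14:00.
Farrukh ∩ Maya ∩ Kira: (none).
Farrukh ∩ Maya ∩ Kira ∩ Gita: (none).
Farrukh ∩ Maya ∩ Kira ∩ Gita ∩ Ximena: (none).
Total common minutes: 0.

0 minutes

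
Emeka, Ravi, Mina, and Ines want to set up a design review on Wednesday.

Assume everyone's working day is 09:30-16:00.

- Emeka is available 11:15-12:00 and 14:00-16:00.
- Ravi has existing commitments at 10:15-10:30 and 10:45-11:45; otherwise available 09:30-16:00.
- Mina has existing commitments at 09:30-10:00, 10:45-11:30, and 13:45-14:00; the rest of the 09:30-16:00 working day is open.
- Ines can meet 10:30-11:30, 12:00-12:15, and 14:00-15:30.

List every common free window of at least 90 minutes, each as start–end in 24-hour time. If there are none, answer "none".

Ravi free within 09:30–16:00: 09:30–10:15, 10:30–10:45, 11:45–16:00.
Mina free within 09:30–16:00: 10:00–10:45, 11:30–13:45, 14:00–16:00.
Emeka ∩ Ravi: 11:45–12:00, 14:00–16:00.
Emeka ∩ Ravi ∩ Mina: 11:45–12:00, 14:00–16:00.
Emeka ∩ Ravi ∩ Mina ∩ Ines: 14:00–15:30.
Windows ≥ 90 min: 14:00–15:30.

14:00–15:30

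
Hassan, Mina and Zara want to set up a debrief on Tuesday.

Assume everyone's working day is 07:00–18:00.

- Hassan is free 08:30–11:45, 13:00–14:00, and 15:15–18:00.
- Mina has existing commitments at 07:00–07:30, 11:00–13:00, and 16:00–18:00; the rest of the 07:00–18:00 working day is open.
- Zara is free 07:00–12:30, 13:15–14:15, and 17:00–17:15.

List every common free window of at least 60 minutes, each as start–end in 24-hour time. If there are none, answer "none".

Mina free within 07:00–18:00: 07:30–11:00, 13:00–16:00.
Hassan ∩ Mina: 08:30–11:00, 13:00–14:00, 15:15–16:00.
Hassan ∩ Mina ∩ Zara: 08:30–11:00, 13:15–14:00.
Windows ≥ 60 min: 08:30–11:00.

08:30–11:00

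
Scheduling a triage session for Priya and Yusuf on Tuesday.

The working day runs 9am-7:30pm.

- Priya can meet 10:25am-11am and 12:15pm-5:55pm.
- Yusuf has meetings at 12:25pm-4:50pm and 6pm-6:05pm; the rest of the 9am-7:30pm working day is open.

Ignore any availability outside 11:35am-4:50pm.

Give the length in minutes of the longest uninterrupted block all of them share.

Yusuf free within 09:00–19:30: 09:00–12:25, 16:50–18:00, 18:05–19:30.
Priya ∩ Yusuf: 10:25–11:00, 12:15–12:25, 16:50–17:55.
Restricted to 11:35–16:50: 12:15–12:25.
Single common window of 10 minutes.

10 minutes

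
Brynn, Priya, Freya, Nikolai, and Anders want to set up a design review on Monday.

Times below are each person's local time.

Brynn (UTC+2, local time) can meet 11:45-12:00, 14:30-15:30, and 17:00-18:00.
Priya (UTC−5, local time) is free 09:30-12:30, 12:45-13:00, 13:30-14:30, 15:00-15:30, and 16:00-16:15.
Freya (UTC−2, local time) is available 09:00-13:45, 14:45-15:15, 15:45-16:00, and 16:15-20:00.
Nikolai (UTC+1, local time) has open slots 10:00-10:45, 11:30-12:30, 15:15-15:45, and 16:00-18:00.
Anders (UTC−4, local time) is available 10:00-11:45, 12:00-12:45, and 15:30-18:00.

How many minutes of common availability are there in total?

Brynn → UTC: 09:45–10:00, 12:30–13:30, 15:00–16:00.
Priya → UTC: 14:30–17:30, 17:45–18:00, 18:30–19:30, 20:00–20:30, 21:00–21:15.
Freya → UTC: 11:00–15:45, 16:45–17:15, 17:45–18:00, 18:15–22:00.
Nikolai → UTC: 09:00–09:45, 10:30–11:30, 14:15–14:45, 15:00–17:00.
Anders → UTC: 14:00–15:45, 16:00–16:45, 19:30–22:00.
Brynn ∩ Priya: 15:00–16:00.
Brynn ∩ Priya ∩ Freya: 15:00–15:45.
Brynn ∩ Priya ∩ Freya ∩ Nikolai: 15:00–15:45.
Brynn ∩ Priya ∩ Freya ∩ Nikolai ∩ Anders: 15:00–15:45.
Total common minutes: 45.

45 minutes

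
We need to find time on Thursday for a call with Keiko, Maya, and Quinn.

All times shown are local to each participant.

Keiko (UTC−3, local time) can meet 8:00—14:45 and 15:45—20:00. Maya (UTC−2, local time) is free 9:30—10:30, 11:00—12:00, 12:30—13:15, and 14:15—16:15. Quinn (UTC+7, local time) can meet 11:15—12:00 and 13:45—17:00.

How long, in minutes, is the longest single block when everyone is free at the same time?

0 minutes

Keiko → UTC: 11:00–17:45, 18:45–23:00.
Maya → UTC: 11:30–12:30, 13:00–14:00, 14:30–15:15, 16:15–18:15.
Quinn → UTC: 04:15–05:00, 06:45–10:00.
Keiko ∩ Maya: 11:30–12:30, 13:00–14:00, 14:30–15:15, 16:15–17:45.
Keiko ∩ Maya ∩ Quinn: (none).
No common window.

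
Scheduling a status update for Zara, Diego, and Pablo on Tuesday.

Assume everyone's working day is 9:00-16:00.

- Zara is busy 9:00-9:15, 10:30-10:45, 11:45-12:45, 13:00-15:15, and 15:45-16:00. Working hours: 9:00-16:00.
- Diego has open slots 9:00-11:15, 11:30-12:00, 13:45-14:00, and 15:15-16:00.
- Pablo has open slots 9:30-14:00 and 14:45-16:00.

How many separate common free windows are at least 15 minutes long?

4

Zara free within 09:00–16:00: 09:15–10:30, 10:45–11:45, 12:45–13:00, 15:15–15:45.
Zara ∩ Diego: 09:15–10:30, 10:45–11:15, 11:30–11:45, 15:15–15:45.
Zara ∩ Diego ∩ Pablo: 09:30–10:30, 10:45–11:15, 11:30–11:45, 15:15–15:45.
Windows ≥ 15 min: 09:30–10:30, 10:45–11:15, 11:30–11:45, 15:15–15:45.
That's 4 windows.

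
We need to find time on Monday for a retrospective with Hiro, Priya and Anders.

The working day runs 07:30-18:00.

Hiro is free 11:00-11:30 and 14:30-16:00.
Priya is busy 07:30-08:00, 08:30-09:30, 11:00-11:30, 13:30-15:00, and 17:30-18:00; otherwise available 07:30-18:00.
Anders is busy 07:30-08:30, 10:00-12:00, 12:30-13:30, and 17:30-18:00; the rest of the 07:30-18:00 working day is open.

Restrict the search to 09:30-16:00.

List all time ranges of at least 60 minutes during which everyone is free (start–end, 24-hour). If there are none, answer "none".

Priya free within 07:30–18:00: 08:00–08:30, 09:30–11:00, 11:30–13:30, 15:00–17:30.
Anders free within 07:30–18:00: 08:30–10:00, 12:00–12:30, 13:30–17:30.
Hiro ∩ Priya: 15:00–16:00.
Hiro ∩ Priya ∩ Anders: 15:00–16:00.
Restricted to 09:30–16:00: 15:00–16:00.
Windows ≥ 60 min: 15:00–16:00.

15:00–16:00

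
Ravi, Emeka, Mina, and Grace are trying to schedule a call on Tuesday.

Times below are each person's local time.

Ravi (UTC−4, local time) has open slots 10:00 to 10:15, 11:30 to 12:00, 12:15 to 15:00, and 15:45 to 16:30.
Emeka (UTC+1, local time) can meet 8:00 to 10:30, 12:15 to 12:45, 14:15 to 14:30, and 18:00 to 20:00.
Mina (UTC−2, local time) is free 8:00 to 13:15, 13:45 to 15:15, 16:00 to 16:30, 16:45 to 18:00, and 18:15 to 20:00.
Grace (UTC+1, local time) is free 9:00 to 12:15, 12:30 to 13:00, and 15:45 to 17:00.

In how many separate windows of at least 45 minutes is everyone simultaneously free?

0

Ravi → UTC: 14:00–14:15, 15:30–16:00, 16:15–19:00, 19:45–20:30.
Emeka → UTC: 07:00–09:30, 11:15–11:45, 13:15–13:30, 17:00–19:00.
Mina → UTC: 10:00–15:15, 15:45–17:15, 18:00–18:30, 18:45–20:00, 20:15–22:00.
Grace → UTC: 08:00–11:15, 11:30–12:00, 14:45–16:00.
Ravi ∩ Emeka: 17:00–19:00.
Ravi ∩ Emeka ∩ Mina: 17:00–17:15, 18:00–18:30, 18:45–19:00.
Ravi ∩ Emeka ∩ Mina ∩ Grace: (none).
Windows ≥ 45 min: (none).
That's 0 windows.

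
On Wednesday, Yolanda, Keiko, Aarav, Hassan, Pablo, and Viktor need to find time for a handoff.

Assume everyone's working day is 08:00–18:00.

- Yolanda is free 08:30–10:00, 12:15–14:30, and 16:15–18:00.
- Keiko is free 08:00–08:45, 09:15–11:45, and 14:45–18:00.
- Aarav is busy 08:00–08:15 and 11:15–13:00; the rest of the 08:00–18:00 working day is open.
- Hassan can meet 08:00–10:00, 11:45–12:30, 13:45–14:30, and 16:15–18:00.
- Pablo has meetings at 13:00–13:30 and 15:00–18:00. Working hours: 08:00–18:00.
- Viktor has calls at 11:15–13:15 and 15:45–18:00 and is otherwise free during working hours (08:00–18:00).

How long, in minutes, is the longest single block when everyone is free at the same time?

45 minutes

Aarav free within 08:00–18:00: 08:15–11:15, 13:00–18:00.
Pablo free within 08:00–18:00: 08:00–13:00, 13:30–15:00.
Viktor free within 08:00–18:00: 08:00–11:15, 13:15–15:45.
Yolanda ∩ Keiko: 08:30–08:45, 09:15–10:00, 16:15–18:00.
Yolanda ∩ Keiko ∩ Aarav: 08:30–08:45, 09:15–10:00, 16:15–18:00.
Yolanda ∩ Keiko ∩ Aarav ∩ Hassan: 08:30–08:45, 09:15–10:00, 16:15–18:00.
Yolanda ∩ Keiko ∩ Aarav ∩ Hassan ∩ Pablo: 08:30–08:45, 09:15–10:00.
Yolanda ∩ Keiko ∩ Aarav ∩ Hassan ∩ Pablo ∩ Viktor: 08:30–08:45, 09:15–10:00.
Common window lengths: 15, 45 min; longest is 45.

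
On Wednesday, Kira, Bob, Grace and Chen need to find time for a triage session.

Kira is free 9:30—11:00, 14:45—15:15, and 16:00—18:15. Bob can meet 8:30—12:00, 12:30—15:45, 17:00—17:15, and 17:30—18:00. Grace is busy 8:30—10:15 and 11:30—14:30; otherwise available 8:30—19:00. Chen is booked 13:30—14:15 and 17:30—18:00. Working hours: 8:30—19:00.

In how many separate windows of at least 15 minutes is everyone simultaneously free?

3

Grace free within 08:30–19:00: 10:15–11:30, 14:30–19:00.
Chen free within 08:30–19:00: 08:30–13:30, 14:15–17:30, 18:00–19:00.
Kira ∩ Bob: 09:30–11:00, 14:45–15:15, 17:00–17:15, 17:30–18:00.
Kira ∩ Bob ∩ Grace: 10:15–11:00, 14:45–15:15, 17:00–17:15, 17:30–18:00.
Kira ∩ Bob ∩ Grace ∩ Chen: 10:15–11:00, 14:45–15:15, 17:00–17:15.
Windows ≥ 15 min: 10:15–11:00, 14:45–15:15, 17:00–17:15.
That's 3 windows.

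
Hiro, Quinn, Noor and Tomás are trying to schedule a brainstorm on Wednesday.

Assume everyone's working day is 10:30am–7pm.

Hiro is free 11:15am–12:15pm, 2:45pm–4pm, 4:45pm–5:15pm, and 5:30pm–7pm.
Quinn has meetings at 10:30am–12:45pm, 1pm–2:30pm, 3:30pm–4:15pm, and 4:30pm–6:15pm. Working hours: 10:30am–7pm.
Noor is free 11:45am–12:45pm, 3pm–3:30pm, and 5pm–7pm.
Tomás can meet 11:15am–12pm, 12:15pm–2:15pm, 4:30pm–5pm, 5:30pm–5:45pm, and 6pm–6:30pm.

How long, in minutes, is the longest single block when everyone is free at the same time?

15 minutes

Quinn free within 10:30–19:00: 12:45–13:00, 14:30–15:30, 16:15–16:30, 18:15–19:00.
Hiro ∩ Quinn: 14:45–15:30, 18:15–19:00.
Hiro ∩ Quinn ∩ Noor: 15:00–15:30, 18:15–19:00.
Hiro ∩ Quinn ∩ Noor ∩ Tomás: 18:15–18:30.
Single common window of 15 minutes.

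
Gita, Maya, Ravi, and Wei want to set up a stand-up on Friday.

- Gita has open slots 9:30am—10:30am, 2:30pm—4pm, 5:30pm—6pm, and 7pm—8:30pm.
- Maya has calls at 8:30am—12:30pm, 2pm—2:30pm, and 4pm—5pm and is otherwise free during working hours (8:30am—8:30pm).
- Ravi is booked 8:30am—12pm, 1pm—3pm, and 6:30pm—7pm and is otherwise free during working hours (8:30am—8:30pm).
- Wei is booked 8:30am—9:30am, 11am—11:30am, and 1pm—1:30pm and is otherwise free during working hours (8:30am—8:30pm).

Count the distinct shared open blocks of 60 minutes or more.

2

Maya free within 08:30–20:30: 12:30–14:00, 14:30–16:00, 17:00–20:30.
Ravi free within 08:30–20:30: 12:00–13:00, 15:00–18:30, 19:00–20:30.
Wei free within 08:30–20:30: 09:30–11:00, 11:30–13:00, 13:30–20:30.
Gita ∩ Maya: 14:30–16:00, 17:30–18:00, 19:00–20:30.
Gita ∩ Maya ∩ Ravi: 15:00–16:00, 17:30–18:00, 19:00–20:30.
Gita ∩ Maya ∩ Ravi ∩ Wei: 15:00–16:00, 17:30–18:00, 19:00–20:30.
Windows ≥ 60 min: 15:00–16:00, 19:00–20:30.
That's 2 windows.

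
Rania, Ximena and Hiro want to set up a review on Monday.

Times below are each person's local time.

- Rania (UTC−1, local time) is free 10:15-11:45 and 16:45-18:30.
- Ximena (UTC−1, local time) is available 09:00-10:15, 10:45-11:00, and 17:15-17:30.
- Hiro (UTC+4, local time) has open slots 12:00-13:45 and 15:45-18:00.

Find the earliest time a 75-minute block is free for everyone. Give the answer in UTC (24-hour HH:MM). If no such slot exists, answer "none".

Rania → UTC: 11:15–12:45, 17:45–19:30.
Ximena → UTC: 10:00–11:15, 11:45–12:00, 18:15–18:30.
Hiro → UTC: 08:00–09:45, 11:45–14:00.
Rania ∩ Ximena: 11:45–12:00, 18:15–18:30.
Rania ∩ Ximena ∩ Hiro: 11:45–12:00.
Windows ≥ 75 min: (none).

none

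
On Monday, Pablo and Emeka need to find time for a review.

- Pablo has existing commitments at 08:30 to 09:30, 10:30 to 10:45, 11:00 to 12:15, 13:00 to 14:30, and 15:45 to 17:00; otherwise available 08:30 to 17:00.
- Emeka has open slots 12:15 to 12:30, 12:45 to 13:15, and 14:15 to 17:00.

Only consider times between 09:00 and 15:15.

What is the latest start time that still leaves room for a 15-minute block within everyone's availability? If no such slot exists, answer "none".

15:00

Pablo free within 08:30–17:00: 09:30–10:30, 10:45–11:00, 12:15–13:00, 14:30–15:45.
Pablo ∩ Emeka: 12:15–12:30, 12:45–13:00, 14:30–15:45.
Restricted to 09:00–15:15: 12:15–12:30, 12:45–13:00, 14:30–15:15.
Windows ≥ 15 min: 12:15–12:30, 12:45–13:00, 14:30–15:15.
Latest start in the last window 14:30–15:15 is 15:15 − 15 min = 15:00.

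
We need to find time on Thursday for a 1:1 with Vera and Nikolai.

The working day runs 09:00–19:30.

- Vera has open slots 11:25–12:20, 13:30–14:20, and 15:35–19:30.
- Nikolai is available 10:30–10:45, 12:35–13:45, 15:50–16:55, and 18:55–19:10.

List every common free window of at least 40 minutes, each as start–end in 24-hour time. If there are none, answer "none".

15:50–16:55

Vera ∩ Nikolai: 13:30–13:45, 15:50–16:55, 18:55–19:10.
Windows ≥ 40 min: 15:50–16:55.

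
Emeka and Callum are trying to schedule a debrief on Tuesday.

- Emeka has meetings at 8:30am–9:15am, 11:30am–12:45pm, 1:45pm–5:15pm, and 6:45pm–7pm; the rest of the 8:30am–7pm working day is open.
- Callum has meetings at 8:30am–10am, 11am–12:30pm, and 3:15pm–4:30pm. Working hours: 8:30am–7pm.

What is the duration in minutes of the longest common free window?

Emeka free within 08:30–19:00: 09:15–11:30, 12:45–13:45, 17:15–18:45.
Callum free within 08:30–19:00: 10:00–11:00, 12:30–15:15, 16:30–19:00.
Emeka ∩ Callum: 10:00–11:00, 12:45–13:45, 17:15–18:45.
Common window lengths: 60, 60, 90 min; longest is 90.

90 minutes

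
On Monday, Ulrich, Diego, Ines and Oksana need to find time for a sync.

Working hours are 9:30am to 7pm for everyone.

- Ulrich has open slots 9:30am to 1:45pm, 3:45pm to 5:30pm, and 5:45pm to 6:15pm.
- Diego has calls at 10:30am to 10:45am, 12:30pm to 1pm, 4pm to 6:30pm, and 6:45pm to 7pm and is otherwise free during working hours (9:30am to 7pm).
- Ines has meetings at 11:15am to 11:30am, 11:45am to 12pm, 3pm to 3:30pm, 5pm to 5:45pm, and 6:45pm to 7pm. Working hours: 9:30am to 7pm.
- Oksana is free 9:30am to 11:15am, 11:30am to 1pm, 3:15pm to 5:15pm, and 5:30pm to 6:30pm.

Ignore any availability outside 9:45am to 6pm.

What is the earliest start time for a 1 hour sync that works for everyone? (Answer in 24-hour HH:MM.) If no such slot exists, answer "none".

none

Diego free within 09:30–19:00: 09:30–10:30, 10:45–12:30, 13:00–16:00, 18:30–18:45.
Ines free within 09:30–19:00: 09:30–11:15, 11:30–11:45, 12:00–15:00, 15:30–17:00, 17:45–18:45.
Ulrich ∩ Diego: 09:30–10:30, 10:45–12:30, 13:00–13:45, 15:45–16:00.
Ulrich ∩ Diego ∩ Ines: 09:30–10:30, 10:45–11:15, 11:30–11:45, 12:00–12:30, 13:00–13:45, 15:45–16:00.
Ulrich ∩ Diego ∩ Ines ∩ Oksana: 09:30–10:30, 10:45–11:15, 11:30–11:45, 12:00–12:30, 15:45–16:00.
Restricted to 09:45–18:00: 09:45–10:30, 10:45–11:15, 11:30–11:45, 12:00–12:30, 15:45–16:00.
Windows ≥ 60 min: (none).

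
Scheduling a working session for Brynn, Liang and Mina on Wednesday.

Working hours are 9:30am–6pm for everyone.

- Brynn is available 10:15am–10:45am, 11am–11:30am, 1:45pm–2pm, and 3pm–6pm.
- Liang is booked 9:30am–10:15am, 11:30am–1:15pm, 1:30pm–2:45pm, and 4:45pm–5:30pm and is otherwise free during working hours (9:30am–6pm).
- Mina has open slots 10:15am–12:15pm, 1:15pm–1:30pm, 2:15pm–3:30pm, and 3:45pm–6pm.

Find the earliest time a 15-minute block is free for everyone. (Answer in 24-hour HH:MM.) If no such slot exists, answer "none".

Liang free within 09:30–18:00: 10:15–11:30, 13:15–13:30, 14:45–16:45, 17:30–18:00.
Brynn ∩ Liang: 10:15–10:45, 11:00–11:30, 15:00–16:45, 17:30–18:00.
Brynn ∩ Liang ∩ Mina: 10:15–10:45, 11:00–11:30, 15:00–15:30, 15:45–16:45, 17:30–18:00.
Windows ≥ 15 min: 10:15–10:45, 11:00–11:30, 15:00–15:30, 15:45–16:45, 17:30–18:00.
Earliest such window starts at 10:15.

10:15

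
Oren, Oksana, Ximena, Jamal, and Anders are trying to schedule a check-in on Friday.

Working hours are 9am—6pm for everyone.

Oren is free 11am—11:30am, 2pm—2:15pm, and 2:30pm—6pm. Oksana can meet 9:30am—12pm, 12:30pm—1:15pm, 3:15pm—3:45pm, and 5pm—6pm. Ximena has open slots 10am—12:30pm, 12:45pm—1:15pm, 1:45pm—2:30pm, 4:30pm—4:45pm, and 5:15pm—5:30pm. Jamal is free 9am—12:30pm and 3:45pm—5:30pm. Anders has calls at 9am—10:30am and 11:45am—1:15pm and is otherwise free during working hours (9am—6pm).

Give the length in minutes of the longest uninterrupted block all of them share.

30 minutes

Anders free within 09:00–18:00: 10:30–11:45, 13:15–18:00.
Oren ∩ Oksana: 11:00–11:30, 15:15–15:45, 17:00–18:00.
Oren ∩ Oksana ∩ Ximena: 11:00–11:30, 17:15–17:30.
Oren ∩ Oksana ∩ Ximena ∩ Jamal: 11:00–11:30, 17:15–17:30.
Oren ∩ Oksana ∩ Ximena ∩ Jamal ∩ Anders: 11:00–11:30, 17:15–17:30.
Common window lengths: 30, 15 min; longest is 30.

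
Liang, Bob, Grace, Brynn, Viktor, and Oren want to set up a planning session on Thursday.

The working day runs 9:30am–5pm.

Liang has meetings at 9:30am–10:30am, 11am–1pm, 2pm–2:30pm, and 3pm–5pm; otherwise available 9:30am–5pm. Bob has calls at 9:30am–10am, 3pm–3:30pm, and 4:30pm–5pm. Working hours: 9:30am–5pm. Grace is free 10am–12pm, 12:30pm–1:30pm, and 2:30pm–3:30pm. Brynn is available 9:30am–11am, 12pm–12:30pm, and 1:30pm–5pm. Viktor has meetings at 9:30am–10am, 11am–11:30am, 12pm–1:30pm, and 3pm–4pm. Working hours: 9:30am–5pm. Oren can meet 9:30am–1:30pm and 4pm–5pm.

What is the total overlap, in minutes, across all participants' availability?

30 minutes

Liang free within 09:30–17:00: 10:30–11:00, 13:00–14:00, 14:30–15:00.
Bob free within 09:30–17:00: 10:00–15:00, 15:30–16:30.
Viktor free within 09:30–17:00: 10:00–11:00, 11:30–12:00, 13:30–15:00, 16:00–17:00.
Liang ∩ Bob: 10:30–11:00, 13:00–14:00, 14:30–15:00.
Liang ∩ Bob ∩ Grace: 10:30–11:00, 13:00–13:30, 14:30–15:00.
Liang ∩ Bob ∩ Grace ∩ Brynn: 10:30–11:00, 14:30–15:00.
Liang ∩ Bob ∩ Grace ∩ Brynn ∩ Viktor: 10:30–11:00, 14:30–15:00.
Liang ∩ Bob ∩ Grace ∩ Brynn ∩ Viktor ∩ Oren: 10:30–11:00.
Total common minutes: 30.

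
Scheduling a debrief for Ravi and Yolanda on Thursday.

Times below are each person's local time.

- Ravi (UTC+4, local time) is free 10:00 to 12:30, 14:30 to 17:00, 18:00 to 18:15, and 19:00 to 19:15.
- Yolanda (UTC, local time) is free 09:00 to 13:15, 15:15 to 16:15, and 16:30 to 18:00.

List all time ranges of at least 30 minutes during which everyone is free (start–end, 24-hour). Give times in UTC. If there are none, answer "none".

10:30–13:00

Ravi → UTC: 06:00–08:30, 10:30–13:00, 14:00–14:15, 15:00–15:15.
Yolanda → UTC: 09:00–13:15, 15:15–16:15, 16:30–18:00.
Ravi ∩ Yolanda: 10:30–13:00.
Windows ≥ 30 min: 10:30–13:00.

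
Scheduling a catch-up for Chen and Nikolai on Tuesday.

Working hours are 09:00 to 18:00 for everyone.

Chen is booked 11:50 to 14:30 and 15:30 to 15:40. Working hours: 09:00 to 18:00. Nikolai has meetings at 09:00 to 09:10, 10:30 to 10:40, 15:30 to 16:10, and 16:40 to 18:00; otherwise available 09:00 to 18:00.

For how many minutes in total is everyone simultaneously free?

Chen free within 09:00–18:00: 09:00–11:50, 14:30–15:30, 15:40–18:00.
Nikolai free within 09:00–18:00: 09:10–10:30, 10:40–15:30, 16:10–16:40.
Chen ∩ Nikolai: 09:10–10:30, 10:40–11:50, 14:30–15:30, 16:10–16:40.
Total common minutes: 80 + 70 + 60 + 30 = 240.

240 minutes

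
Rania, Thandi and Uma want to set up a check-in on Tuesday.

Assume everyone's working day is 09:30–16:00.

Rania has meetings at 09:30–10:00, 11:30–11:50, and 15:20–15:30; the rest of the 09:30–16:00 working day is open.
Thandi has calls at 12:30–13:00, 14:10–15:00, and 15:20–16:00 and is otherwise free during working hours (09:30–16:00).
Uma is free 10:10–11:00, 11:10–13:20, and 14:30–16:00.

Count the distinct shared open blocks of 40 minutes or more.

Rania free within 09:30–16:00: 10:00–11:30, 11:50–15:20, 15:30–16:00.
Thandi free within 09:30–16:00: 09:30–12:30, 13:00–14:10, 15:00–15:20.
Rania ∩ Thandi: 10:00–11:30, 11:50–12:30, 13:00–14:10, 15:00–15:20.
Rania ∩ Thandi ∩ Uma: 10:10–11:00, 11:10–11:30, 11:50–12:30, 13:00–13:20, 15:00–15:20.
Windows ≥ 40 min: 10:10–11:00, 11:50–12:30.
That's 2 windows.

2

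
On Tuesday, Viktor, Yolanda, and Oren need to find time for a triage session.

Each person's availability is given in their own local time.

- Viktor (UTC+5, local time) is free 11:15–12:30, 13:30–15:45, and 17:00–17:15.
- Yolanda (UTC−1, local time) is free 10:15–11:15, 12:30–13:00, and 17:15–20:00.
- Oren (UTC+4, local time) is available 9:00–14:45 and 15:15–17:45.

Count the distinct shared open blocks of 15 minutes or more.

1

Viktor → UTC: 06:15–07:30, 08:30–10:45, 12:00–12:15.
Yolanda → UTC: 11:15–12:15, 13:30–14:00, 18:15–21:00.
Oren → UTC: 05:00–10:45, 11:15–13:45.
Viktor ∩ Yolanda: 12:00–12:15.
Viktor ∩ Yolanda ∩ Oren: 12:00–12:15.
Windows ≥ 15 min: 12:00–12:15.
That's 1 window.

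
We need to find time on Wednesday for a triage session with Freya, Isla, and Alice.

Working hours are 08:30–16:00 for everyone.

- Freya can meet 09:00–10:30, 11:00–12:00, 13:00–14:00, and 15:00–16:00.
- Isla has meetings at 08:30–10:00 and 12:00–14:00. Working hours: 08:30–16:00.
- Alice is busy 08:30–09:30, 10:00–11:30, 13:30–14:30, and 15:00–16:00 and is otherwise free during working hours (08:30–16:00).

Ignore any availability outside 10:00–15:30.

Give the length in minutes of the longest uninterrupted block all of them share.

30 minutes

Isla free within 08:30–16:00: 10:00–12:00, 14:00–16:00.
Alice free within 08:30–16:00: 09:30–10:00, 11:30–13:30, 14:30–15:00.
Freya ∩ Isla: 10:00–10:30, 11:00–12:00, 15:00–16:00.
Freya ∩ Isla ∩ Alice: 11:30–12:00.
Restricted to 10:00–15:30: 11:30–12:00.
Single common window of 30 minutes.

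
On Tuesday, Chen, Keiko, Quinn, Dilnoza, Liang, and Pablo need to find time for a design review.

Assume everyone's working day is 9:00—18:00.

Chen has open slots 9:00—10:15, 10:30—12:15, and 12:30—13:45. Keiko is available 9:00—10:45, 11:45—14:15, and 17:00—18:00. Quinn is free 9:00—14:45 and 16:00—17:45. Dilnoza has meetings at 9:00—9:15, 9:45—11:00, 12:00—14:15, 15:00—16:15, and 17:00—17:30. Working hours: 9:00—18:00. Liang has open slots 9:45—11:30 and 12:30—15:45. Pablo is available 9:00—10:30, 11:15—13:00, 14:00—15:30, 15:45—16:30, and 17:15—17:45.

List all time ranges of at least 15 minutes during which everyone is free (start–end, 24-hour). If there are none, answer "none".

none

Dilnoza free within 09:00–18:00: 09:15–09:45, 11:00–12:00, 14:15–15:00, 16:15–17:00, 17:30–18:00.
Chen ∩ Keiko: 09:00–10:15, 10:30–10:45, 11:45–12:15, 12:30–13:45.
Chen ∩ Keiko ∩ Quinn: 09:00–10:15, 10:30–10:45, 11:45–12:15, 12:30–13:45.
Chen ∩ Keiko ∩ Quinn ∩ Dilnoza: 09:15–09:45, 11:45–12:00.
Chen ∩ Keiko ∩ Quinn ∩ Dilnoza ∩ Liang: (none).
Chen ∩ Keiko ∩ Quinn ∩ Dilnoza ∩ Liang ∩ Pablo: (none).
Windows ≥ 15 min: (none).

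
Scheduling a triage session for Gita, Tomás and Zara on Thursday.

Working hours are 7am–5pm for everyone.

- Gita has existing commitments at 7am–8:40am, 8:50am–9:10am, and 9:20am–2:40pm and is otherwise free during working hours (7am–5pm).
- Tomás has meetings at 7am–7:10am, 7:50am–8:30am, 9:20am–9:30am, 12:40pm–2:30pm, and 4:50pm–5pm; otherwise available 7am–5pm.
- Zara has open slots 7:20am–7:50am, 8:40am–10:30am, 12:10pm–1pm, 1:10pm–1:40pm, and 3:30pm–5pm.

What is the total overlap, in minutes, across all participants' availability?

100 minutes

Gita free within 07:00–17:00: 08:40–08:50, 09:10–09:20, 14:40–17:00.
Tomás free within 07:00–17:00: 07:10–07:50, 08:30–09:20, 09:30–12:40, 14:30–16:50.
Gita ∩ Tomás: 08:40–08:50, 09:10–09:20, 14:40–16:50.
Gita ∩ Tomás ∩ Zara: 08:40–08:50, 09:10–09:20, 15:30–16:50.
Total common minutes: 10 + 10 + 80 = 100.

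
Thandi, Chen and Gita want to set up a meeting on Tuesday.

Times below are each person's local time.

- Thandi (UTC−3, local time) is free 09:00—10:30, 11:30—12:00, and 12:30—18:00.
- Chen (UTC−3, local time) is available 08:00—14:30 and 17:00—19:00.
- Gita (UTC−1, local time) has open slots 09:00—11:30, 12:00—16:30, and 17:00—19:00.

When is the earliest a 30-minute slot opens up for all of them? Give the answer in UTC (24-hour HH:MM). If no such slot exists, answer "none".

12:00

Thandi → UTC: 12:00–13:30, 14:30–15:00, 15:30–21:00.
Chen → UTC: 11:00–17:30, 20:00–22:00.
Gita → UTC: 10:00–12:30, 13:00–17:30, 18:00–20:00.
Thandi ∩ Chen: 12:00–13:30, 14:30–15:00, 15:30–17:30, 20:00–21:00.
Thandi ∩ Chen ∩ Gita: 12:00–12:30, 13:00–13:30, 14:30–15:00, 15:30–17:30.
Windows ≥ 30 min: 12:00–12:30, 13:00–13:30, 14:30–15:00, 15:30–17:30.
Earliest such window starts at 12:00.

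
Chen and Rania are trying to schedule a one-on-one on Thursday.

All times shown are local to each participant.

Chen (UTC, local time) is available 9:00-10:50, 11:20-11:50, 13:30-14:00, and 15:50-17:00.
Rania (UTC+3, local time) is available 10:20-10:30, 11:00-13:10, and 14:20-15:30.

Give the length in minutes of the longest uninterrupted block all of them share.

Chen → UTC: 09:00–10:50, 11:20–11:50, 13:30–14:00, 15:50–17:00.
Rania → UTC: 07:20–07:30, 08:00–10:10, 11:20–12:30.
Chen ∩ Rania: 09:00–10:10, 11:20–11:50.
Common window lengths: 70, 30 min; longest is 70.

70 minutes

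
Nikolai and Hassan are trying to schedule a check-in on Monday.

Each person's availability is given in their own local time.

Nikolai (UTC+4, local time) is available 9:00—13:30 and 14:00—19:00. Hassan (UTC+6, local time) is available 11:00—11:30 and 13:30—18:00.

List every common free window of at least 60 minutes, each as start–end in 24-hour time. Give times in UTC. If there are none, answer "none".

Nikolai → UTC: 05:00–09:30, 10:00–15:00.
Hassan → UTC: 05:00–05:30, 07:30–12:00.
Nikolai ∩ Hassan: 05:00–05:30, 07:30–09:30, 10:00–12:00.
Windows ≥ 60 min: 07:30–09:30, 10:00–12:00.

07:30–09:30, 10:00–12:00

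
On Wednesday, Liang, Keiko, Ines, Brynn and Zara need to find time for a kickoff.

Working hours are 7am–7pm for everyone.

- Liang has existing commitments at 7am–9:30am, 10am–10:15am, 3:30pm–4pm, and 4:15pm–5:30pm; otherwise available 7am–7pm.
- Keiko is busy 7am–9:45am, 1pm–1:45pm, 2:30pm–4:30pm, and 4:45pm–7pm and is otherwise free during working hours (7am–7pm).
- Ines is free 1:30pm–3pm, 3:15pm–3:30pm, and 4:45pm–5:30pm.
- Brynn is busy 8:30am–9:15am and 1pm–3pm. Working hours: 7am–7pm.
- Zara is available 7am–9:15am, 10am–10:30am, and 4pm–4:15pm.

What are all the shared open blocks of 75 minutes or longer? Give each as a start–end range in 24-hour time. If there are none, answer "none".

Liang free within 07:00–19:00: 09:30–10:00, 10:15–15:30, 16:00–16:15, 17:30–19:00.
Keiko free within 07:00–19:00: 09:45–13:00, 13:45–14:30, 16:30–16:45.
Brynn free within 07:00–19:00: 07:00–08:30, 09:15–13:00, 15:00–19:00.
Liang ∩ Keiko: 09:45–10:00, 10:15–13:00, 13:45–14:30.
Liang ∩ Keiko ∩ Ines: 13:45–14:30.
Liang ∩ Keiko ∩ Ines ∩ Brynn: (none).
Liang ∩ Keiko ∩ Ines ∩ Brynn ∩ Zara: (none).
Windows ≥ 75 min: (none).

none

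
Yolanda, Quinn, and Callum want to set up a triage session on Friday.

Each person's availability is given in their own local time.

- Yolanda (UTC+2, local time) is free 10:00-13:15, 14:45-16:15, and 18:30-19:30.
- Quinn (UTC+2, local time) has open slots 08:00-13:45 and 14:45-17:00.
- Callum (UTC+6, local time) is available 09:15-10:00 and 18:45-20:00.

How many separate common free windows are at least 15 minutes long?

1

Yolanda → UTC: 08:00–11:15, 12:45–14:15, 16:30–17:30.
Quinn → UTC: 06:00–11:45, 12:45–15:00.
Callum → UTC: 03:15–04:00, 12:45–14:00.
Yolanda ∩ Quinn: 08:00–11:15, 12:45–14:15.
Yolanda ∩ Quinn ∩ Callum: 12:45–14:00.
Windows ≥ 15 min: 12:45–14:00.
That's 1 window.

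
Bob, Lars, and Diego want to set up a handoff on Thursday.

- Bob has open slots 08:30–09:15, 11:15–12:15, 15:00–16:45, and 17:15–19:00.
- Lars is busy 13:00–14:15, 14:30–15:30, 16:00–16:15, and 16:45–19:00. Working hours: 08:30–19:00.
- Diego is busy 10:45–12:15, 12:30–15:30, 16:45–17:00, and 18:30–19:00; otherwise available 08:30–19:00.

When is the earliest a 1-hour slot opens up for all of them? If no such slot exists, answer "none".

none

Lars free within 08:30–19:00: 08:30–13:00, 14:15–14:30, 15:30–16:00, 16:15–16:45.
Diego free within 08:30–19:00: 08:30–10:45, 12:15–12:30, 15:30–16:45, 17:00–18:30.
Bob ∩ Lars: 08:30–09:15, 11:15–12:15, 15:30–16:00, 16:15–16:45.
Bob ∩ Lars ∩ Diego: 08:30–09:15, 15:30–16:00, 16:15–16:45.
Windows ≥ 60 min: (none).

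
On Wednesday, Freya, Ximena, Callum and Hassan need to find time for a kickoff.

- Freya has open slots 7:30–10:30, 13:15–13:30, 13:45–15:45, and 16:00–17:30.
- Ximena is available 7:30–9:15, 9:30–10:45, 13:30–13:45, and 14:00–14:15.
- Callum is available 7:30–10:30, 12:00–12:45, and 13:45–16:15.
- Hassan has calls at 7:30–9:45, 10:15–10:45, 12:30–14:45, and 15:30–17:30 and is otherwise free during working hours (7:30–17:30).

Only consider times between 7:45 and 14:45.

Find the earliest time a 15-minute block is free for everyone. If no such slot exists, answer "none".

09:45

Hassan free within 07:30–17:30: 09:45–10:15, 10:45–12:30, 14:45–15:30.
Freya ∩ Ximena: 07:30–09:15, 09:30–10:30, 14:00–14:15.
Freya ∩ Ximena ∩ Callum: 07:30–09:15, 09:30–10:30, 14:00–14:15.
Freya ∩ Ximena ∩ Callum ∩ Hassan: 09:45–10:15.
Restricted to 07:45–14:45: 09:45–10:15.
Windows ≥ 15 min: 09:45–10:15.
Earliest such window starts at 09:45.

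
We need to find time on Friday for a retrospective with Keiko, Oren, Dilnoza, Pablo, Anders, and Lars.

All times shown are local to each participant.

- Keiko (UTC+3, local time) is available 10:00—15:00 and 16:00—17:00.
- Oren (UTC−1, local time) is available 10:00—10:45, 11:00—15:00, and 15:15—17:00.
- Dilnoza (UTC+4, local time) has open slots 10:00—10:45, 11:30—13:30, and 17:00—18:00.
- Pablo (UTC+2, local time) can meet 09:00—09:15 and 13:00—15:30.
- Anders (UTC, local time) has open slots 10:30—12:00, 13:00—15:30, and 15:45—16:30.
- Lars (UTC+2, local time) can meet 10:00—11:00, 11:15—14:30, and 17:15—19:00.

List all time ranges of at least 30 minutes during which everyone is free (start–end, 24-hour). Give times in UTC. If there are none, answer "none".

none

Keiko → UTC: 07:00–12:00, 13:00–14:00.
Oren → UTC: 11:00–11:45, 12:00–16:00, 16:15–18:00.
Dilnoza → UTC: 06:00–06:45, 07:30–09:30, 13:00–14:00.
Pablo → UTC: 07:00–07:15, 11:00–13:30.
Anders → UTC: 10:30–12:00, 13:00–15:30, 15:45–16:30.
Lars → UTC: 08:00–09:00, 09:15–12:30, 15:15–17:00.
Keiko ∩ Oren: 11:00–11:45, 13:00–14:00.
Keiko ∩ Oren ∩ Dilnoza: 13:00–14:00.
Keiko ∩ Oren ∩ Dilnoza ∩ Pablo: 13:00–13:30.
Keiko ∩ Oren ∩ Dilnoza ∩ Pablo ∩ Anders: 13:00–13:30.
Keiko ∩ Oren ∩ Dilnoza ∩ Pablo ∩ Anders ∩ Lars: (none).
Windows ≥ 30 min: (none).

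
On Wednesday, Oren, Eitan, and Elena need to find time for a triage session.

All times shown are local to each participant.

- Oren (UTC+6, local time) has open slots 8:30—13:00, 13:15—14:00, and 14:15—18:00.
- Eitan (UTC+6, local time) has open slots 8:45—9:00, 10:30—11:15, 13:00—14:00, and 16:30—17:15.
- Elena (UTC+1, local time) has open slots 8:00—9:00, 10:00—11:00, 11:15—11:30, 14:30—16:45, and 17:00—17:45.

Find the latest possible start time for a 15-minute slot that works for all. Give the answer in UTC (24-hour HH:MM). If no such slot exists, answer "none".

07:45

Oren → UTC: 02:30–07:00, 07:15–08:00, 08:15–12:00.
Eitan → UTC: 02:45–03:00, 04:30–05:15, 07:00–08:00, 10:30–11:15.
Elena → UTC: 07:00–08:00, 09:00–10:00, 10:15–10:30, 13:30–15:45, 16:00–16:45.
Oren ∩ Eitan: 02:45–03:00, 04:30–05:15, 07:15–08:00, 10:30–11:15.
Oren ∩ Eitan ∩ Elena: 07:15–08:00.
Windows ≥ 15 min: 07:15–08:00.
Latest start in the last window 07:15–08:00 is 08:00 − 15 min = 07:45.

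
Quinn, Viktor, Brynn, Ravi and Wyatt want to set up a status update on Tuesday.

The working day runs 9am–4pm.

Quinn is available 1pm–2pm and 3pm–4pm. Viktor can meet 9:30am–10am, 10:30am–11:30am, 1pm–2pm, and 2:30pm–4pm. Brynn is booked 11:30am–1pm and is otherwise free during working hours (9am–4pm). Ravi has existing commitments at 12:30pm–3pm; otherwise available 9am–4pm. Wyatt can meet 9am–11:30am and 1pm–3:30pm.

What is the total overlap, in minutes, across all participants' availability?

Brynn free within 09:00–16:00: 09:00–11:30, 13:00–16:00.
Ravi free within 09:00–16:00: 09:00–12:30, 15:00–16:00.
Quinn ∩ Viktor: 13:00–14:00, 15:00–16:00.
Quinn ∩ Viktor ∩ Brynn: 13:00–14:00, 15:00–16:00.
Quinn ∩ Viktor ∩ Brynn ∩ Ravi: 15:00–16:00.
Quinn ∩ Viktor ∩ Brynn ∩ Ravi ∩ Wyatt: 15:00–15:30.
Total common minutes: 30.

30 minutes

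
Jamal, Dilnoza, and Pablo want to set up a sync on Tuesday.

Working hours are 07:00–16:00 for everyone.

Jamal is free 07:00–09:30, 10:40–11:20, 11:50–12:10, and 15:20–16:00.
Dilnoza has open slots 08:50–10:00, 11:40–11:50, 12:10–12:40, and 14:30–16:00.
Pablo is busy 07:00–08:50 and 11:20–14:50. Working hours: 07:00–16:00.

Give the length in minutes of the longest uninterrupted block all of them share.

Pablo free within 07:00–16:00: 08:50–11:20, 14:50–16:00.
Jamal ∩ Dilnoza: 08:50–09:30, 15:20–16:00.
Jamal ∩ Dilnoza ∩ Pablo: 08:50–09:30, 15:20–16:00.
Common window lengths: 40, 40 min; longest is 40.

40 minutes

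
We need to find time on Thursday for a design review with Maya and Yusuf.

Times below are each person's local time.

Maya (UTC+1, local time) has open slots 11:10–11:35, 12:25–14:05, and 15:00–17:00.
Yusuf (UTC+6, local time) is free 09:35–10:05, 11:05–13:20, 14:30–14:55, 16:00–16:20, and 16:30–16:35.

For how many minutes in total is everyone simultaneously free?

15 minutes

Maya → UTC: 10:10–10:35, 11:25–13:05, 14:00–16:00.
Yusuf → UTC: 03:35–04:05, 05:05–07:20, 08:30–08:55, 10:00–10:20, 10:30–10:35.
Maya ∩ Yusuf: 10:10–10:20, 10:30–10:35.
Total common minutes: 10 + 5 = 15.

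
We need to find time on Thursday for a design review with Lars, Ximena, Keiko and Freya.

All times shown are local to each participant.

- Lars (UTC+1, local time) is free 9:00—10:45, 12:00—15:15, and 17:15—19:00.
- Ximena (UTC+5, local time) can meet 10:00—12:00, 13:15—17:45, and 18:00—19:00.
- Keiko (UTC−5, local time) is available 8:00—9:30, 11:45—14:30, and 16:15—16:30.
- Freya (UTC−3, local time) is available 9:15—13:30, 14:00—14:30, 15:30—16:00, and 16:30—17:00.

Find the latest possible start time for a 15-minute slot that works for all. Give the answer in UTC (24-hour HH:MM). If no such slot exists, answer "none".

Lars → UTC: 08:00–09:45, 11:00–14:15, 16:15–18:00.
Ximena → UTC: 05:00–07:00, 08:15–12:45, 13:00–14:00.
Keiko → UTC: 13:00–14:30, 16:45–19:30, 21:15–21:30.
Freya → UTC: 12:15–16:30, 17:00–17:30, 18:30–19:00, 19:30–20:00.
Lars ∩ Ximena: 08:15–09:45, 11:00–12:45, 13:00–14:00.
Lars ∩ Ximena ∩ Keiko: 13:00–14:00.
Lars ∩ Ximena ∩ Keiko ∩ Freya: 13:00–14:00.
Windows ≥ 15 min: 13:00–14:00.
Latest start in the last window 13:00–14:00 is 14:00 − 15 min = 13:45.

13:45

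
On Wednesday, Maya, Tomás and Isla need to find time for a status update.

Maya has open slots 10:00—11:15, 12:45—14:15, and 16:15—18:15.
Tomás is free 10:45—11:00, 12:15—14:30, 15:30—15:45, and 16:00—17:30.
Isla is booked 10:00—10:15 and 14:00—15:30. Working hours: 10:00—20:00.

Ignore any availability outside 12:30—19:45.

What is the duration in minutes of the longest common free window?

Isla free within 10:00–20:00: 10:15–14:00, 15:30–20:00.
Maya ∩ Tomás: 10:45–11:00, 12:45–14:15, 16:15–17:30.
Maya ∩ Tomás ∩ Isla: 10:45–11:00, 12:45–14:00, 16:15–17:30.
Restricted to 12:30–19:45: 12:45–14:00, 16:15–17:30.
Common window lengths: 75, 75 min; longest is 75.

75 minutes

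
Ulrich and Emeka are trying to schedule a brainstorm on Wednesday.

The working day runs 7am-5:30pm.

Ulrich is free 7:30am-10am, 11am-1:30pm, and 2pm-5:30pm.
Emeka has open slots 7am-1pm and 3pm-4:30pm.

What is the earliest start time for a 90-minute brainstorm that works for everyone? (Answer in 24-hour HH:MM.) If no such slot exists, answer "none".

Ulrich ∩ Emeka: 07:30–10:00, 11:00–13:00, 15:00–16:30.
Windows ≥ 90 min: 07:30–10:00, 11:00–13:00, 15:00–16:30.
Earliest such window starts at 07:30.

07:30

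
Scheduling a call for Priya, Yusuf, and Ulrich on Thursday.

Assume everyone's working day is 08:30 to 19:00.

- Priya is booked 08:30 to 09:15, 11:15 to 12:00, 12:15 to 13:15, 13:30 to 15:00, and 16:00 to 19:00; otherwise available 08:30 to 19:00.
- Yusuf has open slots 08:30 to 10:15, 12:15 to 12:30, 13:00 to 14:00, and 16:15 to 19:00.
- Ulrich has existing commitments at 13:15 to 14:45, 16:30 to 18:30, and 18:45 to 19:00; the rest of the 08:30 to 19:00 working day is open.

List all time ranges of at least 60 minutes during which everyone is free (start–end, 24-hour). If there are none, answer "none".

Priya free within 08:30–19:00: 09:15–11:15, 12:00–12:15, 13:15–13:30, 15:00–16:00.
Ulrich free within 08:30–19:00: 08:30–13:15, 14:45–16:30, 18:30–18:45.
Priya ∩ Yusuf: 09:15–10:15, 13:15–13:30.
Priya ∩ Yusuf ∩ Ulrich: 09:15–10:15.
Windows ≥ 60 min: 09:15–10:15.

09:15–10:15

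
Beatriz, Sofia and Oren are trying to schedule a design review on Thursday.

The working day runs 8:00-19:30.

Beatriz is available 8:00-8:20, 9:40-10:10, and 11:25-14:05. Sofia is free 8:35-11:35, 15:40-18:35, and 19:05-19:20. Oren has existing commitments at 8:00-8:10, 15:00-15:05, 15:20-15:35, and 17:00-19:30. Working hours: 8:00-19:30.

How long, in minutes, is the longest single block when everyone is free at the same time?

30 minutes

Oren free within 08:00–19:30: 08:10–15:00, 15:05–15:20, 15:35–17:00.
Beatriz ∩ Sofia: 09:40–10:10, 11:25–11:35.
Beatriz ∩ Sofia ∩ Oren: 09:40–10:10, 11:25–11:35.
Common window lengths: 30, 10 min; longest is 30.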